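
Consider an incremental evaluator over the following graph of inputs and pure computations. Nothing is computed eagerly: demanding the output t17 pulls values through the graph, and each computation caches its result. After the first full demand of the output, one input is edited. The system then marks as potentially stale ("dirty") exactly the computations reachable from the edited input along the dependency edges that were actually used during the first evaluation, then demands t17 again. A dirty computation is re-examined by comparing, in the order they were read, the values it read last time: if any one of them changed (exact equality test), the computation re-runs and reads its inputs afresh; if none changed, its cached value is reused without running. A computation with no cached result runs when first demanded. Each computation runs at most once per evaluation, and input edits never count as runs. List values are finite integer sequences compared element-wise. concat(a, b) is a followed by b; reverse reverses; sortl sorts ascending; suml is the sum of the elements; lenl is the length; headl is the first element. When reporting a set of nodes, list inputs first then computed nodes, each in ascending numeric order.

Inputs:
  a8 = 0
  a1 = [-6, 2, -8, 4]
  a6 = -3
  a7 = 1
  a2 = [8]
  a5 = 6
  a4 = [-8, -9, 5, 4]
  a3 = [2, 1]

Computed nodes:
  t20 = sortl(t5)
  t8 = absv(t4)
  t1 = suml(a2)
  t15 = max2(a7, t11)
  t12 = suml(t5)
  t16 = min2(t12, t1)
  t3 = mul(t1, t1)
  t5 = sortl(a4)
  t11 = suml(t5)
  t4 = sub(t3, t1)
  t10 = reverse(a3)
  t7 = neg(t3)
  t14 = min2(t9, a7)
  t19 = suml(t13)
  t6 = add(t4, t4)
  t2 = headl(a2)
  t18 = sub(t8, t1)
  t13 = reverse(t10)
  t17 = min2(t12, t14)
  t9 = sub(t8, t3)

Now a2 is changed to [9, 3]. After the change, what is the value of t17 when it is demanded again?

Initial pass — values computed on the first demand:
  t1 = suml([8]) = 8
  t3 = mul(8, 8) = 64
  t4 = sub(64, 8) = 56
  t5 = sortl([-8, -9, 5, 4]) = [-9, -8, 4, 5]
  t8 = absv(56) = 56
  t9 = sub(56, 64) = -8
  t12 = suml([-9, -8, 4, 5]) = -8
  t14 = min2(-8, 1) = -8
  t17 = min2(-8, -8) = -8

Second demand — change propagation:
  t1: re-runs because a2 [8]->[9, 3]; new result 12.
  t3: re-runs because t1 8->12; t1 8->12; new result 144.
  t4: re-runs because t3 64->144; t1 8->12; new result 132.
  t8: re-runs because t4 56->132; new result 132.
  t9: re-runs because t8 56->132; t3 64->144; new result -12.
  t14: re-runs because t9 -8->-12; new result -12.
  t17: re-runs because t14 -8->-12; new result -12.

t17 now evaluates to -12.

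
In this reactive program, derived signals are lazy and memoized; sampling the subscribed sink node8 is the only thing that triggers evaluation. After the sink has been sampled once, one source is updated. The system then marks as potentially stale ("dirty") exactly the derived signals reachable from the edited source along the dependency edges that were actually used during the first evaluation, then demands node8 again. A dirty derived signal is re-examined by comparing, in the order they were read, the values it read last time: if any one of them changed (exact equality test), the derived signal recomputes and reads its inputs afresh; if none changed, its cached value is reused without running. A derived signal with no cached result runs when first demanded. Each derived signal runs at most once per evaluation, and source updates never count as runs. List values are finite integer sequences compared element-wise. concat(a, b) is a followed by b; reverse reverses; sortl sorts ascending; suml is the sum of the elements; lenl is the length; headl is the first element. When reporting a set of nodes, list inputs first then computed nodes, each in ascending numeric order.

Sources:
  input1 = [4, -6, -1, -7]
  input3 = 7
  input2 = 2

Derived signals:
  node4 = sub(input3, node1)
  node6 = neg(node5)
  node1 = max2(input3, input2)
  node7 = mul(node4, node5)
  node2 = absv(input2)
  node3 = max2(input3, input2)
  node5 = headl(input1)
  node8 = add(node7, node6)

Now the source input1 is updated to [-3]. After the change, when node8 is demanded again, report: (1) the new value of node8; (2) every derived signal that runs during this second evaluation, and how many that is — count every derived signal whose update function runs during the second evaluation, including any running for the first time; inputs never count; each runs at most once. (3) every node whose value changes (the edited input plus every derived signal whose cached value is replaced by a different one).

Demanding node8 again yields 3.
4 derived signals run: node5, node6, node7, node8.
The nodes whose values change: input1, node5, node6, node8.

First demand of the output computes:
  node1 = max2(7, 2) = 7
  node4 = sub(7, 7) = 0
  node5 = headl([4, -6, -1, -7]) = 4
  node6 = neg(4) = -4
  node7 = mul(0, 4) = 0
  node8 = add(0, -4) = -4

After the edit, cleaning proceeds:
  node5: a read changed (input1 [4, -6, -1, -7]->[-3]) — executes, giving -3.
  node6: a read changed (node5 4->-3) — executes, giving 3.
  node7: a read changed (node5 4->-3) — executes, giving 0 — identical to its old value.
  node8: a read changed (node6 -4->3) — executes, giving 3.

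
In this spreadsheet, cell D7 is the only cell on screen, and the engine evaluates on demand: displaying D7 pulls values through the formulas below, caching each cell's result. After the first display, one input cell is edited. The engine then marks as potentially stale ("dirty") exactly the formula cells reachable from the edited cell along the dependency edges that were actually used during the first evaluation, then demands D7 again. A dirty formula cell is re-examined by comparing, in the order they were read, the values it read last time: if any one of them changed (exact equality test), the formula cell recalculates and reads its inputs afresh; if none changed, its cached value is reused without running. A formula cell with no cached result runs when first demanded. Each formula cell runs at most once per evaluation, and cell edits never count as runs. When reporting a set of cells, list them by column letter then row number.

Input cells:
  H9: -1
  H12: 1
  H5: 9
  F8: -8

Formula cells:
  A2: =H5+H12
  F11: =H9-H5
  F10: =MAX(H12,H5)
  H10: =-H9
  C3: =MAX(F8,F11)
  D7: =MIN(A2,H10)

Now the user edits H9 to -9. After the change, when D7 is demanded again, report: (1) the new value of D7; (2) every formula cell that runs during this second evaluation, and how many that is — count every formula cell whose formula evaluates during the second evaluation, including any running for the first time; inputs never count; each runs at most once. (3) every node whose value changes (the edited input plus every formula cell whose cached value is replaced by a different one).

D7 now evaluates to 9.
Run set: D7, H10 (2 run).
Changed values: D7, H9, H10.

Initial pass — values computed on the first demand:
  A2 = 9 + 1 = 10
  H10 = -(-1) = 1
  D7 = MIN(10, 1) = 1

Second demand — change propagation:
  H10: re-runs because H9 -1->-9; new result 9.
  D7: re-runs because H10 1->9; new result 9.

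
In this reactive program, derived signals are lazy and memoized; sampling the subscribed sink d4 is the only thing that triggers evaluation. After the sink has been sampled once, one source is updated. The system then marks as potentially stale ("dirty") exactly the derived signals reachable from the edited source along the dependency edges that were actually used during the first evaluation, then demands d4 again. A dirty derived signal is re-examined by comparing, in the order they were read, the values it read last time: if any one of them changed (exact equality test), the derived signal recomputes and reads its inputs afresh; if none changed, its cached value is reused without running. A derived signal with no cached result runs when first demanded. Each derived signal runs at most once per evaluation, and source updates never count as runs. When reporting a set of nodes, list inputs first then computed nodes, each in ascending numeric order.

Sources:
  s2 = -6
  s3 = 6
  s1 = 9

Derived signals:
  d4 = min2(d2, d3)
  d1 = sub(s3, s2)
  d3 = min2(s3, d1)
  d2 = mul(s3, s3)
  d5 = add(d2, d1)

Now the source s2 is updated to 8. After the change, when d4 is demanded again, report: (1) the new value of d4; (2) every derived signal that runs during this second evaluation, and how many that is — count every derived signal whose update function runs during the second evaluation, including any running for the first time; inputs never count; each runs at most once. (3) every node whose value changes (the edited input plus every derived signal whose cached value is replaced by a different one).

Demanding d4 again yields -2.
3 derived signals run: d1, d3, d4.
The nodes whose values change: s2, d1, d3, d4.

First demand of the output computes:
  d1 = sub(6, -6) = 12
  d2 = mul(6, 6) = 36
  d3 = min2(6, 12) = 6
  d4 = min2(36, 6) = 6

After the edit, cleaning proceeds:
  d1: a read changed (s2 -6->8) — executes, giving -2.
  d3: a read changed (d1 12->-2) — executes, giving -2.
  d4: a read changed (d3 6->-2) — executes, giving -2.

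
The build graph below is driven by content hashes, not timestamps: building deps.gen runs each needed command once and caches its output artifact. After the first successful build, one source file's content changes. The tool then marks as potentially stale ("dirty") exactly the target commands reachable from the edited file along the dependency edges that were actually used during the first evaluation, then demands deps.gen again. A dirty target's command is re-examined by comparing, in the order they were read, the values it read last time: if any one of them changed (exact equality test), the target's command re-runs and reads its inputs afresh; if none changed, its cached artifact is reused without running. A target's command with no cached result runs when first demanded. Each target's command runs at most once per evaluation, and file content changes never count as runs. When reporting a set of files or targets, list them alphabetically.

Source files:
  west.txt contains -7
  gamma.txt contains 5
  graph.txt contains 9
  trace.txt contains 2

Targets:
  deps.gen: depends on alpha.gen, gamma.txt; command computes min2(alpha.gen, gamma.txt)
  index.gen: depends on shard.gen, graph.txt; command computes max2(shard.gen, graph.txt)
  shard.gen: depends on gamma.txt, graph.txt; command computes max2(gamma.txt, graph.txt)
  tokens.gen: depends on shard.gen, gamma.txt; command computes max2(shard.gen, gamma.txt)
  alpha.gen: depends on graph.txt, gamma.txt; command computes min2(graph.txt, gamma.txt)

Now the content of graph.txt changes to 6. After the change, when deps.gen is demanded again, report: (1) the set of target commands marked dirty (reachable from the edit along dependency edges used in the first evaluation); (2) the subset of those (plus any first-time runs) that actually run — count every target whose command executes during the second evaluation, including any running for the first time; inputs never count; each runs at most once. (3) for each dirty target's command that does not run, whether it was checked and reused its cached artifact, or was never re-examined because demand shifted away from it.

Dirty set: alpha.gen, deps.gen.
Run set: alpha.gen (1 run).
Re-examined without running (cache reused): deps.gen.
The important point: alpha.gen recomputes to an identical value, and the output ends up unchanged.

Initial pass — values computed on the first demand:
  alpha.gen = min2(9, 5) = 5
  deps.gen = min2(5, 5) = 5

Second demand — change propagation:
  alpha.gen: re-runs because graph.txt 9->6; new result 5 (unchanged).
  deps.gen: re-examined; everything it read last time is the same (alpha.gen unchanged, gamma.txt unchanged) — cache 5 kept, no run.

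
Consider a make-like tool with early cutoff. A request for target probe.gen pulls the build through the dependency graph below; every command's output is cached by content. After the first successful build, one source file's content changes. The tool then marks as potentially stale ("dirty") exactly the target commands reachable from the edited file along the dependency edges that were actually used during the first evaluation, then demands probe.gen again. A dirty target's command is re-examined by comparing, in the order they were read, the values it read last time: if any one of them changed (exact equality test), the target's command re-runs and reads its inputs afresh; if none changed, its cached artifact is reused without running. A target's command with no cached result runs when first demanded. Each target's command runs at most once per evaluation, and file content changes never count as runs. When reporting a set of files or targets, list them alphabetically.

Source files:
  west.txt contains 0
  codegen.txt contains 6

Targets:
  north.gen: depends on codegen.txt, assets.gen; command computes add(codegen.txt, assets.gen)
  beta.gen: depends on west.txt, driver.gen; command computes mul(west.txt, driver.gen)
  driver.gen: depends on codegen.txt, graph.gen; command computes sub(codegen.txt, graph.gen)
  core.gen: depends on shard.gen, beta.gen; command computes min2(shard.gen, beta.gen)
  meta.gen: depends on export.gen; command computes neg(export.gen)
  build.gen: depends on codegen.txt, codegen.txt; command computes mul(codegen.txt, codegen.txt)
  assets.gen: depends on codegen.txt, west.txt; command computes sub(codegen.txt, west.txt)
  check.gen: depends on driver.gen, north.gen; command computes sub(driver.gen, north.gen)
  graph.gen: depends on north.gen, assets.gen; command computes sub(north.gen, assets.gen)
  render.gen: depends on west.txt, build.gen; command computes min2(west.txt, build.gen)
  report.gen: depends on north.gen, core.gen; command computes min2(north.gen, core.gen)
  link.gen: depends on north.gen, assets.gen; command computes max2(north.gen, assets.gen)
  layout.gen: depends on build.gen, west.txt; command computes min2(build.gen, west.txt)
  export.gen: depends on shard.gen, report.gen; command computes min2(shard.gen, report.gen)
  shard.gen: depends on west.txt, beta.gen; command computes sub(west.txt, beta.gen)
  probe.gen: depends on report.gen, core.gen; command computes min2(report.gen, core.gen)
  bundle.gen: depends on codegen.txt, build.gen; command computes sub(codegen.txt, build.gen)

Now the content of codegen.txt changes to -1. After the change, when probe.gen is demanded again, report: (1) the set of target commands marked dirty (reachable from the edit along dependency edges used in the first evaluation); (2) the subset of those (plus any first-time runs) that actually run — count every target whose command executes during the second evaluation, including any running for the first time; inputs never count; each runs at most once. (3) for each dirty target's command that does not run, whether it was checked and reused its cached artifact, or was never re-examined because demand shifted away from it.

The edit dirties: assets.gen, beta.gen, core.gen, driver.gen, graph.gen, north.gen, probe.gen, report.gen, shard.gen.
6 target commands run: assets.gen, driver.gen, graph.gen, north.gen, probe.gen, report.gen.
Cache hits after checking: beta.gen, core.gen, shard.gen.
Note where the cutoff bites: beta.gen is checked, finds nothing changed, and keeps its cache.

First demand of the output computes:
  assets.gen = sub(6, 0) = 6
  north.gen = add(6, 6) = 12
  graph.gen = sub(12, 6) = 6
  driver.gen = sub(6, 6) = 0
  beta.gen = mul(0, 0) = 0
  shard.gen = sub(0, 0) = 0
  core.gen = min2(0, 0) = 0
  report.gen = min2(12, 0) = 0
  probe.gen = min2(0, 0) = 0

After the edit, cleaning proceeds:
  assets.gen: a read changed (codegen.txt 6->-1) — executes, giving -1.
  north.gen: a read changed (codegen.txt 6->-1; assets.gen 6->-1) — executes, giving -2.
  graph.gen: a read changed (north.gen 12->-2; assets.gen 6->-1) — executes, giving -1.
  driver.gen: a read changed (codegen.txt 6->-1; graph.gen 6->-1) — executes, giving 0 — identical to its old value.
  beta.gen: dirty, but its reads are unchanged (west.txt unchanged, driver.gen unchanged); cached 0 stands.
  shard.gen: dirty, but its reads are unchanged (west.txt unchanged, beta.gen unchanged); cached 0 stands.
  core.gen: dirty, but its reads are unchanged (shard.gen unchanged, beta.gen unchanged); cached 0 stands.
  report.gen: a read changed (north.gen 12->-2) — executes, giving -2.
  probe.gen: a read changed (report.gen 0->-2) — executes, giving -2.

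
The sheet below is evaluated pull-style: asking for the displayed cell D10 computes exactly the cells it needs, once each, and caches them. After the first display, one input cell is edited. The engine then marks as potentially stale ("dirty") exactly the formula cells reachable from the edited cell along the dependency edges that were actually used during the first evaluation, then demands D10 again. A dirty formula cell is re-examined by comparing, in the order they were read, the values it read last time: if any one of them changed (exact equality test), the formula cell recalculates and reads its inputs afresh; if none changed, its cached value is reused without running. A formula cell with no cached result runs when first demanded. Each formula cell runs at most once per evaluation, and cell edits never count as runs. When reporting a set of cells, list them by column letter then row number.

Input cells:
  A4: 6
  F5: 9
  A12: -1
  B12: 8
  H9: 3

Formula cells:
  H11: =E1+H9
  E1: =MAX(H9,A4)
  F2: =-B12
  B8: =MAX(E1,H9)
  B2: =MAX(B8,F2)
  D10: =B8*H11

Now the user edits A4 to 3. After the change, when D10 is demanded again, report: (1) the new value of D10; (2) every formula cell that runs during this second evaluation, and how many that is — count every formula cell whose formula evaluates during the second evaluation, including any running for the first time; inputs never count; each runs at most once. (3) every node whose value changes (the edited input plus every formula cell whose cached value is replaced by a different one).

Demanding D10 again yields 18.
4 formula cells run: B8, D10, E1, H11.
The nodes whose values change: A4, B8, D10, E1, H11.

First demand of the output computes:
  E1 = MAX(3, 6) = 6
  B8 = MAX(6, 3) = 6
  H11 = 6 + 3 = 9
  D10 = 6 * 9 = 54

After the edit, cleaning proceeds:
  E1: a read changed (A4 6->3) — executes, giving 3.
  B8: a read changed (E1 6->3) — executes, giving 3.
  H11: a read changed (E1 6->3) — executes, giving 6.
  D10: a read changed (B8 6->3; H11 9->6) — executes, giving 18.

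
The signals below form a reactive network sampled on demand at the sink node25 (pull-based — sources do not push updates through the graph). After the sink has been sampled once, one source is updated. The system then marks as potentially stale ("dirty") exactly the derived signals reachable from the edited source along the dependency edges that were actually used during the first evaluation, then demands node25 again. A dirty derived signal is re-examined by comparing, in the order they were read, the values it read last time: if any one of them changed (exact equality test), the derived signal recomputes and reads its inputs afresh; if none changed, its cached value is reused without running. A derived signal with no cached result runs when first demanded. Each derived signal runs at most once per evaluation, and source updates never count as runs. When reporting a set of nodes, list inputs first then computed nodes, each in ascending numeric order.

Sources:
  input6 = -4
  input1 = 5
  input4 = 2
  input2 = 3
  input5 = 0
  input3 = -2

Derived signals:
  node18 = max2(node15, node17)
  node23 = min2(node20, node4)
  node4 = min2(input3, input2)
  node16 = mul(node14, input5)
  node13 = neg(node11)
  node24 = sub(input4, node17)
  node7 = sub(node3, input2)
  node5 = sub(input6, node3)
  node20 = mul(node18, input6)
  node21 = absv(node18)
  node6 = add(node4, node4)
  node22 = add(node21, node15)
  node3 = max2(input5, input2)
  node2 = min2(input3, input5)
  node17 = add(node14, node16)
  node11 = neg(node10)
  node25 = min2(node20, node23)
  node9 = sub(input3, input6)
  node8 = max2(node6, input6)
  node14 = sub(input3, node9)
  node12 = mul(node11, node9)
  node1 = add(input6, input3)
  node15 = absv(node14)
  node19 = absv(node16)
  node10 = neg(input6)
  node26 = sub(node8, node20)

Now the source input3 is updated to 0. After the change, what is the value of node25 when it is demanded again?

Initial pass — values computed on the first demand:
  node4 = min2(-2, 3) = -2
  node9 = sub(-2, -4) = 2
  node14 = sub(-2, 2) = -4
  node15 = absv(-4) = 4
  node16 = mul(-4, 0) = 0
  node17 = add(-4, 0) = -4
  node18 = max2(4, -4) = 4
  node20 = mul(4, -4) = -16
  node23 = min2(-16, -2) = -16
  node25 = min2(-16, -16) = -16

Second demand — change propagation:
  node4: re-runs because input3 -2->0; new result 0.
  node9: re-runs because input3 -2->0; new result 4.
  node14: re-runs because input3 -2->0; node9 2->4; new result -4 (unchanged).
  node15: re-examined; everything it read last time is the same (node14 unchanged) — cache 4 kept, no run.
  node16: re-examined; everything it read last time is the same (node14 unchanged, input5 unchanged) — cache 0 kept, no run.
  node17: re-examined; everything it read last time is the same (node14 unchanged, node16 unchanged) — cache -4 kept, no run.
  node18: re-examined; everything it read last time is the same (node15 unchanged, node17 unchanged) — cache 4 kept, no run.
  node20: re-examined; everything it read last time is the same (node18 unchanged, input6 unchanged) — cache -16 kept, no run.
  node23: re-runs because node4 -2->0; new result -16 (unchanged).
  node25: re-examined; everything it read last time is the same (node20 unchanged, node23 unchanged) — cache -16 kept, no run.

The important point: at node15 every value read last time is unchanged, so the dirty flag clears without a run.

node25 now evaluates to -16.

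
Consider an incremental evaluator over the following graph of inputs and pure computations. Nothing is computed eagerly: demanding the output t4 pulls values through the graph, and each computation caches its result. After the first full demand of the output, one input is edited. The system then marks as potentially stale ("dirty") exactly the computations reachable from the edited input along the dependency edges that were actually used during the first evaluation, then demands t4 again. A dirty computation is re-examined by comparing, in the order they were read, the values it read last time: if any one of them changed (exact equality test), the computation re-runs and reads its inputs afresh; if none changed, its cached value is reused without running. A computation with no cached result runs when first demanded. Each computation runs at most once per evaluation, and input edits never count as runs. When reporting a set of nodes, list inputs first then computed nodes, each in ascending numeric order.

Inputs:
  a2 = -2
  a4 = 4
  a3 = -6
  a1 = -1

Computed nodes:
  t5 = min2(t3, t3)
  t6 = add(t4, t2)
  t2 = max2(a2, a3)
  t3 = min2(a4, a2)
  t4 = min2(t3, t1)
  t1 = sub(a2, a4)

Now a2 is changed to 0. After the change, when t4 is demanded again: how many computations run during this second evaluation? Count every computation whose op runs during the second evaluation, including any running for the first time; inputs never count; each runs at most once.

Run set: t1, t3, t4 (3 run).

Initial pass — values computed on the first demand:
  t1 = sub(-2, 4) = -6
  t3 = min2(4, -2) = -2
  t4 = min2(-2, -6) = -6

Second demand — change propagation:
  t1: re-runs because a2 -2->0; new result -4.
  t3: re-runs because a2 -2->0; new result 0.
  t4: re-runs because t3 -2->0; t1 -6->-4; new result -4.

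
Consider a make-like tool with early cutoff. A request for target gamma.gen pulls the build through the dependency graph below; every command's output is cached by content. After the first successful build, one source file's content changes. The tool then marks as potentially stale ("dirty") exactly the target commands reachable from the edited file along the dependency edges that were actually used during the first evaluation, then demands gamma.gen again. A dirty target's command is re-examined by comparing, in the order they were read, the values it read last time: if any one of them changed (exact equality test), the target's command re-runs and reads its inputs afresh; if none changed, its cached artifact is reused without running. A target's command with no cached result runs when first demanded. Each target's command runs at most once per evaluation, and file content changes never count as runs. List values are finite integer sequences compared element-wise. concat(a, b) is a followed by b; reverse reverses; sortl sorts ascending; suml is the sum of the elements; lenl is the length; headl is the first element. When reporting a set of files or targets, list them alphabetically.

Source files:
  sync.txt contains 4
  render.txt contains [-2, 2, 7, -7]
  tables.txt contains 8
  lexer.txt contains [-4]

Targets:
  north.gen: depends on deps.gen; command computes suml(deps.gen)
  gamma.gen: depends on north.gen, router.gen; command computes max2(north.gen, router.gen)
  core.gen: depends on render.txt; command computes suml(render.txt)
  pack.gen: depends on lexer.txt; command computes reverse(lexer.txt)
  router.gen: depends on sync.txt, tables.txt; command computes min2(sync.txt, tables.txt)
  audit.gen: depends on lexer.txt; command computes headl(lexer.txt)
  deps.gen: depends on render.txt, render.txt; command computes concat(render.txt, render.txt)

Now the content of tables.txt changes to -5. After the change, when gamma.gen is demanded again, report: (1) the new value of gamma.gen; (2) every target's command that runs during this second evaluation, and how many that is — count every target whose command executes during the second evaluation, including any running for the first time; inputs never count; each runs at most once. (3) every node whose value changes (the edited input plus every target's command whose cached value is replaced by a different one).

First demand of the output computes:
  deps.gen = concat([-2, 2, 7, -7], [-2, 2, 7, -7]) = [-2, 2, 7, -7, -2, 2, 7, -7]
  north.gen = suml([-2, 2, 7, -7, -2, 2, 7, -7]) = 0
  router.gen = min2(4, 8) = 4
  gamma.gen = max2(0, 4) = 4

After the edit, cleaning proceeds:
  router.gen: a read changed (tables.txt 8->-5) — executes, giving -5.
  gamma.gen: a read changed (router.gen 4->-5) — executes, giving 0.

Demanding gamma.gen again yields 0.
2 target commands run: gamma.gen, router.gen.
The nodes whose values change: gamma.gen, router.gen, tables.txt.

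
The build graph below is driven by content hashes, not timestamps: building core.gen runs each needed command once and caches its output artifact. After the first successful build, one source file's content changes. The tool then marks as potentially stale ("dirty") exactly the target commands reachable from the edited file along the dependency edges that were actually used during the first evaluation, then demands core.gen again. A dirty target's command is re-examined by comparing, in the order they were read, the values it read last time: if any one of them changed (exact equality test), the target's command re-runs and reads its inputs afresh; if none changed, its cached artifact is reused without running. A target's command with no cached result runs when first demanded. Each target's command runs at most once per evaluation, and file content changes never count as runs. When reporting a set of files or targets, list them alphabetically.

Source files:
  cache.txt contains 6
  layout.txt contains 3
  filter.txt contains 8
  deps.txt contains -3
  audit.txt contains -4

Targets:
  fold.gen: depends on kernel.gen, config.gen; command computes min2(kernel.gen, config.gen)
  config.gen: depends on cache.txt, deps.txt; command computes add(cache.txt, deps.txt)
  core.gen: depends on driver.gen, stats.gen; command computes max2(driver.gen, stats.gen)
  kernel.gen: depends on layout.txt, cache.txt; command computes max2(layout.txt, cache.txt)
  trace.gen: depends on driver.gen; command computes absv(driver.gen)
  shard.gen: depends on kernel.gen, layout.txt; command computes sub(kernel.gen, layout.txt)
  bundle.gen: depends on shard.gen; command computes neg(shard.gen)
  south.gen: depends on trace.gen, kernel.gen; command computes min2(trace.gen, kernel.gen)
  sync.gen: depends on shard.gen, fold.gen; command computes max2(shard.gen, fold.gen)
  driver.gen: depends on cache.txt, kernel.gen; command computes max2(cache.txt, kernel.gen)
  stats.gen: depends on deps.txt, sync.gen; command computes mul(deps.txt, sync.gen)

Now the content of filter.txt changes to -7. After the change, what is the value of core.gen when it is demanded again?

Initial pass — values computed on the first demand:
  config.gen = add(6, -3) = 3
  kernel.gen = max2(3, 6) = 6
  driver.gen = max2(6, 6) = 6
  fold.gen = min2(6, 3) = 3
  shard.gen = sub(6, 3) = 3
  sync.gen = max2(3, 3) = 3
  stats.gen = mul(-3, 3) = -9
  core.gen = max2(6, -9) = 6

Second demand — change propagation:
  no demanded computation ever read filter.txt, so the edit dirties nothing and nothing runs.

The important point: nothing the output needs ever reads filter.txt, so the edit is invisible to it.

core.gen now evaluates to 6.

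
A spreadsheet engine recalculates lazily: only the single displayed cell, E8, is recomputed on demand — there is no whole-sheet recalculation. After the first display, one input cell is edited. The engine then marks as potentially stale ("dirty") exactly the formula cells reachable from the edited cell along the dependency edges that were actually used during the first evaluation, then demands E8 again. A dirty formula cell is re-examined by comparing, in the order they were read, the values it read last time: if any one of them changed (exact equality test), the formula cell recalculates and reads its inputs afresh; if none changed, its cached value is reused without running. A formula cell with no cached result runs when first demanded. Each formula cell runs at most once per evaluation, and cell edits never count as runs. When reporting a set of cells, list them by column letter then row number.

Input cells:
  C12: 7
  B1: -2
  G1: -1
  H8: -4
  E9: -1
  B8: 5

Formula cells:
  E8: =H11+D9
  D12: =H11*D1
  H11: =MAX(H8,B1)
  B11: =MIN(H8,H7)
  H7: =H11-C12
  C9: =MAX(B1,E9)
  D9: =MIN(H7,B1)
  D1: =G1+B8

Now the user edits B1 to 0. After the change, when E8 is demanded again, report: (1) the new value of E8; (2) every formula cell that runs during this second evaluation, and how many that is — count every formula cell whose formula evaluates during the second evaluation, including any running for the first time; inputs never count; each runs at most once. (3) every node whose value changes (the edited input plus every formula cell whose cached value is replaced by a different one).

First evaluation (everything demanded from the output):
  H11 = MAX(-4, -2) = -2
  H7 = -2 - 7 = -9
  D9 = MIN(-9, -2) = -9
  E8 = -2 + -9 = -11

Propagation after the edit:
  H11: runs — B1 -2->0; result 0.
  H7: runs — H11 -2->0; result -7.
  D9: runs — H7 -9->-7; B1 -2->0; result -7.
  E8: runs — H11 -2->0; D9 -9->-7; result -7.

New value of E8: -7.
Formula cells that run: D9, E8, H7, H11 — 4 in total.
Values that change: B1, D9, E8, H7, H11.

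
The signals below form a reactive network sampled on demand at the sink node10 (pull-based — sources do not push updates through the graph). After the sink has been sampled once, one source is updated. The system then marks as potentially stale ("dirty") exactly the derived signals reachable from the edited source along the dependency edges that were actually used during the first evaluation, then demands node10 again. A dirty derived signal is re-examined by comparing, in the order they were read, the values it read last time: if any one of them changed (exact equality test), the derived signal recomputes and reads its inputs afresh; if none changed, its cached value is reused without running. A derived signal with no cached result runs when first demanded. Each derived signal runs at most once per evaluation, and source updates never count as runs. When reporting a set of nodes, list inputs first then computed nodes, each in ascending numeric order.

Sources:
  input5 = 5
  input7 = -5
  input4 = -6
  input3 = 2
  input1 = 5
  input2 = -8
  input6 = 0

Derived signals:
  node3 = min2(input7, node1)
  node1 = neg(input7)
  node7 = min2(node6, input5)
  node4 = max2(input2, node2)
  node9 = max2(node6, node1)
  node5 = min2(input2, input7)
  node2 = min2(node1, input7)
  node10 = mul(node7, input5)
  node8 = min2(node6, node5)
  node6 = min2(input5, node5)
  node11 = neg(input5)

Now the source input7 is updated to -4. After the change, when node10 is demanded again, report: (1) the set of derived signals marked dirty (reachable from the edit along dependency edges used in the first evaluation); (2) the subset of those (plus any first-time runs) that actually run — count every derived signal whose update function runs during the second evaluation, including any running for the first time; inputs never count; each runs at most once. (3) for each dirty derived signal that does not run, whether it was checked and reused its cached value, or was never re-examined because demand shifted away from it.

Dirty set: node5, node6, node7, node10.
Run set: node5 (1 run).
Re-examined without running (cache reused): node6, node7, node10.
The important point: node5 recomputes to an identical value, and the output ends up unchanged.

Initial pass — values computed on the first demand:
  node5 = min2(-8, -5) = -8
  node6 = min2(5, -8) = -8
  node7 = min2(-8, 5) = -8
  node10 = mul(-8, 5) = -40

Second demand — change propagation:
  node5: re-runs because input7 -5->-4; new result -8 (unchanged).
  node6: re-examined; everything it read last time is the same (input5 unchanged, node5 unchanged) — cache -8 kept, no run.
  node7: re-examined; everything it read last time is the same (node6 unchanged, input5 unchanged) — cache -8 kept, no run.
  node10: re-examined; everything it read last time is the same (node7 unchanged, input5 unchanged) — cache -40 kept, no run.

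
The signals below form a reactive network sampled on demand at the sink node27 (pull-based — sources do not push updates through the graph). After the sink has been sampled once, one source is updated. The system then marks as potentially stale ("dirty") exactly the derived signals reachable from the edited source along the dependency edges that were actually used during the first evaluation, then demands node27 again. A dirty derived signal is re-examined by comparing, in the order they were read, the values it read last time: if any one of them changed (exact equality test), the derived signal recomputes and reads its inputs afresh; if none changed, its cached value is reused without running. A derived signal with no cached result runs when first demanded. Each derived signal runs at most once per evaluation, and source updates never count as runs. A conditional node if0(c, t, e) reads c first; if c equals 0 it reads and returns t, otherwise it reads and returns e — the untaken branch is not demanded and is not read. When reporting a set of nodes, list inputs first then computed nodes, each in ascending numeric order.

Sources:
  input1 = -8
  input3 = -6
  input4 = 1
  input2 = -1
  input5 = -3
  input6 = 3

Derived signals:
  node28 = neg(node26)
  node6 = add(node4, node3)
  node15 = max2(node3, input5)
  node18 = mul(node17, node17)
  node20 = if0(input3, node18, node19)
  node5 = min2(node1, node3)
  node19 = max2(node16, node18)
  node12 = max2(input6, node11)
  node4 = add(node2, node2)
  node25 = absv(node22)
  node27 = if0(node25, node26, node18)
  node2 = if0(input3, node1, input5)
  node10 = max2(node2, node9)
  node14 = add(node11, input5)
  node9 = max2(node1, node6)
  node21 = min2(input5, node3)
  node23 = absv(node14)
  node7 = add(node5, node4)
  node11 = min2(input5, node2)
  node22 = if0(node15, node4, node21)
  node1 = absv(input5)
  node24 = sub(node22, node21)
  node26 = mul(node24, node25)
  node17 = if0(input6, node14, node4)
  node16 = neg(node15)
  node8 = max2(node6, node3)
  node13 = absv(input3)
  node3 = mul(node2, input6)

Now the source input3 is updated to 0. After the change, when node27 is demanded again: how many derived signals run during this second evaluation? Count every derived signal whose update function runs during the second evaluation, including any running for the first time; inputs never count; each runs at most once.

Initial pass — values computed on the first demand:
  node2 = if0(input3=-6 -> else branch input5) = -3
  node3 = mul(-3, 3) = -9
  node4 = add(-3, -3) = -6
  node15 = max2(-9, -3) = -3
  node17 = if0(input6=3 -> else branch node4) = -6
  node18 = mul(-6, -6) = 36
  node21 = min2(-3, -9) = -9
  node22 = if0(node15=-3 -> else branch node21) = -9
  node25 = absv(-9) = 9
  node27 = if0(node25=9 -> else branch node18) = 36

Second demand — change propagation:
  node1: newly demanded (no cache) — executes and yields 3.
  node2: re-runs because input3 -6->0; new result 3.
  node3: re-runs because node2 -3->3; new result 9.
  node4: re-runs because node2 -3->3; node2 -3->3; new result 6.
  node15: re-runs because node3 -9->9; new result 9.
  node17: re-runs because node4 -6->6; new result 6.
  node18: re-runs because node17 -6->6; node17 -6->6; new result 36 (unchanged).
  node21: re-runs because node3 -9->9; new result -3.
  node22: re-runs because node15 -3->9; node21 -9->-3; new result -3.
  node25: re-runs because node22 -9->-3; new result 3.
  node27: re-runs because node25 9->3; new result 36 (unchanged).

The important point: the flipped condition pulls in fresh nodes; node1 runs for the first time.

Run set: node1, node2, node3, node4, node15, node17, node18, node21, node22, node25, node27 (11 run).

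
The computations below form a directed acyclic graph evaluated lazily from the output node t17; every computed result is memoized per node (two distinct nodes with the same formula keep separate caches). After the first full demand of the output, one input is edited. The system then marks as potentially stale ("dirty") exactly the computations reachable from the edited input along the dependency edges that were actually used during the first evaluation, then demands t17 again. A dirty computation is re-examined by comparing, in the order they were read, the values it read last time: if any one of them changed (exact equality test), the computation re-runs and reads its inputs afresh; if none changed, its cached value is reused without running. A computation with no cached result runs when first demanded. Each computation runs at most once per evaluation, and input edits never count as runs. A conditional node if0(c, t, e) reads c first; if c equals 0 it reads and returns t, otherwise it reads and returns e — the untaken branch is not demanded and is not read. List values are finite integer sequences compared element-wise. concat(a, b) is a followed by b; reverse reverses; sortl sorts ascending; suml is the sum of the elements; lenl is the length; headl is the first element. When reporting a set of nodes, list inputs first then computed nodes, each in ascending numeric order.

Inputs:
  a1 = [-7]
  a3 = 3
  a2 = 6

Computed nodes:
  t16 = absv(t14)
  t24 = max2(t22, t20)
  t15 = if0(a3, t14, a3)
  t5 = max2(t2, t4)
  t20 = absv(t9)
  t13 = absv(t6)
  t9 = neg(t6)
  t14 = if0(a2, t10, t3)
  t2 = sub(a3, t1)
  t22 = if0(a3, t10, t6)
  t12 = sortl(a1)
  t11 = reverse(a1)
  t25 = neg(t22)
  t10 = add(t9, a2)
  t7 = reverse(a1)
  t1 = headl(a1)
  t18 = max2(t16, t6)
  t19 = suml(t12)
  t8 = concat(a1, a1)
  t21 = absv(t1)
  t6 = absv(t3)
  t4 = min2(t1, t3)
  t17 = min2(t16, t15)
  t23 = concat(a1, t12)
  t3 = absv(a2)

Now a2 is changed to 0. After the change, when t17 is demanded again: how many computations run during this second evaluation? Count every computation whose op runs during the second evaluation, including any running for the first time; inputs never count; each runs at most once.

7 computations run: t3, t6, t9, t10, t14, t16, t17.
Note the branch switch — t6, t9, t10 had no cache and run now for the first time.

First demand of the output computes:
  t3 = absv(6) = 6
  t14 = if0(a2=6 -> else branch t3) = 6
  t15 = if0(a3=3 -> else branch a3) = 3
  t16 = absv(6) = 6
  t17 = min2(6, 3) = 3

After the edit, cleaning proceeds:
  t3: a read changed (a2 6->0) — executes, giving 0.
  t6: had never run; runs now, result 0.
  t9: had never run; runs now, result 0.
  t10: had never run; runs now, result 0.
  t14: a read changed (a2 6->0; t3 6->0) — executes, giving 0.
  t16: a read changed (t14 6->0) — executes, giving 0.
  t17: a read changed (t16 6->0) — executes, giving 0.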